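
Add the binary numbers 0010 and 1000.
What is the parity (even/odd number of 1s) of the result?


0010 = 2
1000 = 8
Sum = 10 = 1010
1s count = 2

even parity (2 ones in 1010)


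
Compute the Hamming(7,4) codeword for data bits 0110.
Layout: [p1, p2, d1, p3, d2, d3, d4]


Parity bits: p1=1, p2=1, p3=0

1100110


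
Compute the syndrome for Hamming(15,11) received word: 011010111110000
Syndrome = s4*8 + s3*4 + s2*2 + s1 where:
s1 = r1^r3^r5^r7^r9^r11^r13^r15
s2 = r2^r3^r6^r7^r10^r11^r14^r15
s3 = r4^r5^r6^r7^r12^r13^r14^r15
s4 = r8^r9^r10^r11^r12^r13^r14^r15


s1=1, s2=1, s3=0, s4=0

Syndrome = 3 (error at position 3)


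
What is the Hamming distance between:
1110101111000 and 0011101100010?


XOR: 1101000011010
Count of 1s: 6

6


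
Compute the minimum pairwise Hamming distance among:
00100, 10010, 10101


Comparing all pairs, minimum distance: 2
Can detect 1 errors, correct 0 errors

2


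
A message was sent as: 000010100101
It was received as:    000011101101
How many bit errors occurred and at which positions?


XOR: 000001001000

2 error(s) at position(s): 5, 8


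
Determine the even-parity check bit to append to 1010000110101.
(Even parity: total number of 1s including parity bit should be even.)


Number of 1s in data: 6
Parity bit: 0

0


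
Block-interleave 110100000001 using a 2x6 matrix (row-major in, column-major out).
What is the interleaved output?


Matrix:
  110100
  000001
Read columns: 101000100001

101000100001


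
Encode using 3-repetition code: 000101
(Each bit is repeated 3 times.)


Each bit -> 3 copies

000000000111000111


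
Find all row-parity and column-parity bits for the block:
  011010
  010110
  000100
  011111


Row parities: 1111
Column parities: 010111

Row P: 1111, Col P: 010111, Corner: 0


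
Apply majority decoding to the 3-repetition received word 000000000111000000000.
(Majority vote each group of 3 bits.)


Groups: 000, 000, 000, 111, 000, 000, 000
Majority votes: 0001000

0001000


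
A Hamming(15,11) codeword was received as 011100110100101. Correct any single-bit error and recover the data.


Syndrome = 2: error at position 2

Data: 10010100101 (corrected bit 2)


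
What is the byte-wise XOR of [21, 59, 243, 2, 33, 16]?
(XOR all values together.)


XOR chain: 21 ^ 59 ^ 243 ^ 2 ^ 33 ^ 16 = 238

238


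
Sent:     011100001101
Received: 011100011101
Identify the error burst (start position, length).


XOR: 000000010000

Burst at position 7, length 1


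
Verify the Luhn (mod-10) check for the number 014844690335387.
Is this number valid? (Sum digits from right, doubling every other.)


Luhn sum = 67
67 mod 10 = 7

Invalid (Luhn sum mod 10 = 7)


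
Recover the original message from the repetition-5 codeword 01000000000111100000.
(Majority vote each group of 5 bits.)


Groups: 01000, 00000, 01111, 00000
Majority votes: 0010

0010


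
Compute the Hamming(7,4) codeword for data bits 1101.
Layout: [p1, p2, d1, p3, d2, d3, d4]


Parity bits: p1=1, p2=0, p3=0

1010101


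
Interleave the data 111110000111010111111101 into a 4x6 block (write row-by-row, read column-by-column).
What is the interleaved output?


Matrix:
  111110
  000111
  010111
  111101
Read columns: 100110111001111111100111

100110111001111111100111


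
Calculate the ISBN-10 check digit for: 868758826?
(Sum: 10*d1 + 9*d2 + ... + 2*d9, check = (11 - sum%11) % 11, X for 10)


Weighted sum: 367
367 mod 11 = 4

Check digit: 7


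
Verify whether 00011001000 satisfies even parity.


Number of 1s: 3

No, parity error (3 ones)


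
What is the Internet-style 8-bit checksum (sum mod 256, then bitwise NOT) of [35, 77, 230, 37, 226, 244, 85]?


Sum = 934 mod 256 = 166
Complement = 89

89


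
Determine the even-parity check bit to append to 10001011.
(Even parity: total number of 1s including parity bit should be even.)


Number of 1s in data: 4
Parity bit: 0

0


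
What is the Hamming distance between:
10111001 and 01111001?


XOR: 11000000
Count of 1s: 2

2


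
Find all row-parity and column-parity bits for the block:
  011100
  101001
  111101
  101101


Row parities: 1110
Column parities: 100101

Row P: 1110, Col P: 100101, Corner: 1


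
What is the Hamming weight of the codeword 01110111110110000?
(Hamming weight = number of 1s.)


Counting 1s in 01110111110110000

10


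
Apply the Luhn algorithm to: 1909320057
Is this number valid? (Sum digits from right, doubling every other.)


Luhn sum = 36
36 mod 10 = 6

Invalid (Luhn sum mod 10 = 6)


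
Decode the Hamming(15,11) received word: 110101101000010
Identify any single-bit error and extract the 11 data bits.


Syndrome = 1: error at position 1

Data: 00111000010 (corrected bit 1)


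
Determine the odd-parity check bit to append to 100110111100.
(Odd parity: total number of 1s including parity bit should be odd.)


Number of 1s in data: 7
Parity bit: 0

0


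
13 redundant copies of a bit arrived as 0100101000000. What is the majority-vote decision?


Ones: 3 out of 13
Threshold: 7

0 (3/13 voted 1)


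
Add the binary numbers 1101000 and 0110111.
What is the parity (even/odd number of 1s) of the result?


1101000 = 104
0110111 = 55
Sum = 159 = 10011111
1s count = 6

even parity (6 ones in 10011111)


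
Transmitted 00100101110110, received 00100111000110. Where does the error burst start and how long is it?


XOR: 00000010110000

Burst at position 6, length 4


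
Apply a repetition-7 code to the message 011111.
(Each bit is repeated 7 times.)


Each bit -> 7 copies

000000011111111111111111111111111111111111


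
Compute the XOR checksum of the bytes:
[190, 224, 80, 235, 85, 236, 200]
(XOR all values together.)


XOR chain: 190 ^ 224 ^ 80 ^ 235 ^ 85 ^ 236 ^ 200 = 148

148


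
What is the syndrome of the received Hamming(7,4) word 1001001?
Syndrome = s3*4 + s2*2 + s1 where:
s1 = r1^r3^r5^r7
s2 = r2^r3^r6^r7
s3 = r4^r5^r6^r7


s1=0, s2=1, s3=0

Syndrome = 2 (error at position 2)


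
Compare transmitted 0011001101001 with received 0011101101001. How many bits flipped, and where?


XOR: 0000100000000

1 error(s) at position(s): 4


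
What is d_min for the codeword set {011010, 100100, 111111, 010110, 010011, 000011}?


Comparing all pairs, minimum distance: 1
Can detect 0 errors, correct 0 errors

1


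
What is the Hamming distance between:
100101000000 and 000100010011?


XOR: 100001010011
Count of 1s: 5

5


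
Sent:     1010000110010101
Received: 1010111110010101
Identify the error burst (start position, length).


XOR: 0000111000000000

Burst at position 4, length 3


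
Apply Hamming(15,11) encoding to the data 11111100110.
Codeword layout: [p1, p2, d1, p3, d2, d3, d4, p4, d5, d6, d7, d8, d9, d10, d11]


Parity bits: p1=1, p2=1, p3=1, p4=0

111111101100110


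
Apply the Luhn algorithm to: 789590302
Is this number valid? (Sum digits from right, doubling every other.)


Luhn sum = 38
38 mod 10 = 8

Invalid (Luhn sum mod 10 = 8)


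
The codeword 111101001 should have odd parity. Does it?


Number of 1s: 6

No, parity error (6 ones)


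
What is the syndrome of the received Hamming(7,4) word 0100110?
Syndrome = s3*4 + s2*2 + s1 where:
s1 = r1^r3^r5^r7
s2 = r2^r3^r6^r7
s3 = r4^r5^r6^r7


s1=1, s2=0, s3=0

Syndrome = 1 (error at position 1)


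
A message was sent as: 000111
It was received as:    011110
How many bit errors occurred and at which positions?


XOR: 011001

3 error(s) at position(s): 1, 2, 5


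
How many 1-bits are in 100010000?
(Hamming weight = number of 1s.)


Counting 1s in 100010000

2


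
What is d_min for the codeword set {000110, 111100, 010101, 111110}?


Comparing all pairs, minimum distance: 1
Can detect 0 errors, correct 0 errors

1


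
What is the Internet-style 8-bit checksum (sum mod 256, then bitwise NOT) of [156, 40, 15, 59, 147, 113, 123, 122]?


Sum = 775 mod 256 = 7
Complement = 248

248


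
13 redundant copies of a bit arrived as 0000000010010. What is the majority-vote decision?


Ones: 2 out of 13
Threshold: 7

0 (2/13 voted 1)


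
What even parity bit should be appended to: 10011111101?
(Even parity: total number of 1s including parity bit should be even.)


Number of 1s in data: 8
Parity bit: 0

0


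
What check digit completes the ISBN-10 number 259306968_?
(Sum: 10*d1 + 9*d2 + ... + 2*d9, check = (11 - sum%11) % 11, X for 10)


Weighted sum: 258
258 mod 11 = 5

Check digit: 6


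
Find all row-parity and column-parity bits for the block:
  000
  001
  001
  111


Row parities: 0111
Column parities: 111

Row P: 0111, Col P: 111, Corner: 1


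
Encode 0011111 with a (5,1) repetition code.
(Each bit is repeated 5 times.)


Each bit -> 5 copies

00000000001111111111111111111111111


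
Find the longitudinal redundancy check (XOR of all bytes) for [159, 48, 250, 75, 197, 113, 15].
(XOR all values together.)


XOR chain: 159 ^ 48 ^ 250 ^ 75 ^ 197 ^ 113 ^ 15 = 165

165


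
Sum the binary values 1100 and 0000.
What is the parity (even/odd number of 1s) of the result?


1100 = 12
0000 = 0
Sum = 12 = 1100
1s count = 2

even parity (2 ones in 1100)


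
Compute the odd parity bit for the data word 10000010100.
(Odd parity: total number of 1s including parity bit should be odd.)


Number of 1s in data: 3
Parity bit: 0

0


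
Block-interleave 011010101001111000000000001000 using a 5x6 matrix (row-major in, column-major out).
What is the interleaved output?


Matrix:
  011010
  101001
  111000
  000000
  001000
Read columns: 011001010011101000001000001000

011001010011101000001000001000


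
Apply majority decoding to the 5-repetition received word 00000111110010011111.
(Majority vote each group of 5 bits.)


Groups: 00000, 11111, 00100, 11111
Majority votes: 0101

0101


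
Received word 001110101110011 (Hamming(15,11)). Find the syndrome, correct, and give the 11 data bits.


Syndrome = 12: error at position 12

Data: 11011111011 (corrected bit 12)


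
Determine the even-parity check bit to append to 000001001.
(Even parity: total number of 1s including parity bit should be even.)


Number of 1s in data: 2
Parity bit: 0

0


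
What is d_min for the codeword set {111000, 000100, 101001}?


Comparing all pairs, minimum distance: 2
Can detect 1 errors, correct 0 errors

2


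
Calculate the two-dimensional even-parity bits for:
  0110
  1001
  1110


Row parities: 001
Column parities: 0001

Row P: 001, Col P: 0001, Corner: 1


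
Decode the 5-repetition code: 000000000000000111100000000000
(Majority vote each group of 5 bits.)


Groups: 00000, 00000, 00000, 11110, 00000, 00000
Majority votes: 000100

000100


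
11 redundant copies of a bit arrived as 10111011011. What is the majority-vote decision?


Ones: 8 out of 11
Threshold: 6

1 (8/11 voted 1)


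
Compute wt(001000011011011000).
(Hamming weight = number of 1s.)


Counting 1s in 001000011011011000

7


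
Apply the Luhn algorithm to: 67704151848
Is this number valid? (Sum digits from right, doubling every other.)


Luhn sum = 55
55 mod 10 = 5

Invalid (Luhn sum mod 10 = 5)


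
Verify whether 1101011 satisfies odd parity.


Number of 1s: 5

Yes, parity is correct (5 ones)


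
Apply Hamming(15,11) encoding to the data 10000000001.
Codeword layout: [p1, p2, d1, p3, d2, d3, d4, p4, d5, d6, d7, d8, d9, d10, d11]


Parity bits: p1=0, p2=0, p3=1, p4=1

001100010000001


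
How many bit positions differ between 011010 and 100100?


XOR: 111110
Count of 1s: 5

5


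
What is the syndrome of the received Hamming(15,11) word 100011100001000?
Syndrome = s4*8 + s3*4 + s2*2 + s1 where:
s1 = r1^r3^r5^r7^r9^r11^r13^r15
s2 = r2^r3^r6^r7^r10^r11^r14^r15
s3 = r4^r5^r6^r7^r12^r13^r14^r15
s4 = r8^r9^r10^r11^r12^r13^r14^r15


s1=1, s2=0, s3=0, s4=1

Syndrome = 9 (error at position 9)


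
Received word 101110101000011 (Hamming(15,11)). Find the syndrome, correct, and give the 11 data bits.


Syndrome = 12: error at position 12

Data: 11011001011 (corrected bit 12)


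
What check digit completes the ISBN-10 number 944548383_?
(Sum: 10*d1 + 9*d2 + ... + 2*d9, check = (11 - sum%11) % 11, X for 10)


Weighted sum: 299
299 mod 11 = 2

Check digit: 9


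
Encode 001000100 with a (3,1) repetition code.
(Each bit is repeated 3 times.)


Each bit -> 3 copies

000000111000000000111000000


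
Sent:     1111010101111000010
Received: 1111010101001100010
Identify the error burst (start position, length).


XOR: 0000000000110100000

Burst at position 10, length 4


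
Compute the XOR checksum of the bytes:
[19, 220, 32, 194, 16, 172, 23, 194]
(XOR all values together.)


XOR chain: 19 ^ 220 ^ 32 ^ 194 ^ 16 ^ 172 ^ 23 ^ 194 = 68

68


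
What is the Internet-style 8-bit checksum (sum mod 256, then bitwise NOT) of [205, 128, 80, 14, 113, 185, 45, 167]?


Sum = 937 mod 256 = 169
Complement = 86

86


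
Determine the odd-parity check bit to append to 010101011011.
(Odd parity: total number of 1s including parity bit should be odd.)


Number of 1s in data: 7
Parity bit: 0

0


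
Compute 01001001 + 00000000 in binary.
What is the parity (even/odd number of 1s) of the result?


01001001 = 73
00000000 = 0
Sum = 73 = 1001001
1s count = 3

odd parity (3 ones in 1001001)


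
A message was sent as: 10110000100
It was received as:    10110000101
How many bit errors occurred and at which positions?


XOR: 00000000001

1 error(s) at position(s): 10


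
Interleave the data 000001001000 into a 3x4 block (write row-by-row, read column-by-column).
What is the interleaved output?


Matrix:
  0000
  0100
  1000
Read columns: 001010000000

001010000000


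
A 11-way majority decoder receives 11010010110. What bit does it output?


Ones: 6 out of 11
Threshold: 6

1 (6/11 voted 1)


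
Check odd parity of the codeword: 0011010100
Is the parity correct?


Number of 1s: 4

No, parity error (4 ones)


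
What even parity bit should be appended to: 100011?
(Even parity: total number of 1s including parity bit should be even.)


Number of 1s in data: 3
Parity bit: 1

1


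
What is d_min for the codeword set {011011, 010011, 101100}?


Comparing all pairs, minimum distance: 1
Can detect 0 errors, correct 0 errors

1


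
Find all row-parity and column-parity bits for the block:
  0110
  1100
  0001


Row parities: 001
Column parities: 1011

Row P: 001, Col P: 1011, Corner: 1


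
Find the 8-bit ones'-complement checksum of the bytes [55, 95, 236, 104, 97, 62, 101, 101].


Sum = 851 mod 256 = 83
Complement = 172

172


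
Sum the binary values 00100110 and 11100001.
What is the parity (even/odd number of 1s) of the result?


00100110 = 38
11100001 = 225
Sum = 263 = 100000111
1s count = 4

even parity (4 ones in 100000111)


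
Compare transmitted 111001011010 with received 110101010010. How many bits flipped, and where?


XOR: 001100001000

3 error(s) at position(s): 2, 3, 8


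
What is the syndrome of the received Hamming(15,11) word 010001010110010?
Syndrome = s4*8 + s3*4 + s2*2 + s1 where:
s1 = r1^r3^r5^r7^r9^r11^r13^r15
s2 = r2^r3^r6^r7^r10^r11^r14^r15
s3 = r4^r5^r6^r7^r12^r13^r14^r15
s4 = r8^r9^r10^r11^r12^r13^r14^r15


s1=1, s2=1, s3=0, s4=0

Syndrome = 3 (error at position 3)


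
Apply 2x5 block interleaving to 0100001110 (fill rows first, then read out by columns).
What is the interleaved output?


Matrix:
  01000
  01110
Read columns: 0011010100

0011010100


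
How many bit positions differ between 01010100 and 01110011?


XOR: 00100111
Count of 1s: 4

4


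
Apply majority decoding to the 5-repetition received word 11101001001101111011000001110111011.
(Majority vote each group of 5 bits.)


Groups: 11101, 00100, 11011, 11011, 00000, 11101, 11011
Majority votes: 1011011

1011011


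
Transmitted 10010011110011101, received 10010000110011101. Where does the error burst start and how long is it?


XOR: 00000011000000000

Burst at position 6, length 2


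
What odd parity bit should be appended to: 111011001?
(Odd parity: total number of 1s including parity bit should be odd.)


Number of 1s in data: 6
Parity bit: 1

1


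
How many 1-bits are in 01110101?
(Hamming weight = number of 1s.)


Counting 1s in 01110101

5


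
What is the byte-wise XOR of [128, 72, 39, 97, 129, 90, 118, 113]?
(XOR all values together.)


XOR chain: 128 ^ 72 ^ 39 ^ 97 ^ 129 ^ 90 ^ 118 ^ 113 = 82

82


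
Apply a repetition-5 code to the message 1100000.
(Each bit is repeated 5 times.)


Each bit -> 5 copies

11111111110000000000000000000000000


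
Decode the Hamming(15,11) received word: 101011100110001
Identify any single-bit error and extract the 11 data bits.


Syndrome = 8: error at position 8

Data: 11110110001 (corrected bit 8)


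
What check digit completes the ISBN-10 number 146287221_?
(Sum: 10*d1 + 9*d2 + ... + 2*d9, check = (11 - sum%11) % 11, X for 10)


Weighted sum: 207
207 mod 11 = 9

Check digit: 2


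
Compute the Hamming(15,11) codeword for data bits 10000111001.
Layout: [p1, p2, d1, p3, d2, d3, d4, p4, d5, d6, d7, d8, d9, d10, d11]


Parity bits: p1=1, p2=0, p3=0, p4=0

101000000111001


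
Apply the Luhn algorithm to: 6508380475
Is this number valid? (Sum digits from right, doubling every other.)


Luhn sum = 44
44 mod 10 = 4

Invalid (Luhn sum mod 10 = 4)


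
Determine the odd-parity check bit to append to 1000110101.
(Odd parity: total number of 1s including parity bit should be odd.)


Number of 1s in data: 5
Parity bit: 0

0


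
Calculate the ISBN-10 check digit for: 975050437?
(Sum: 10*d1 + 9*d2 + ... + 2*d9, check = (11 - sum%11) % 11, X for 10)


Weighted sum: 262
262 mod 11 = 9

Check digit: 2


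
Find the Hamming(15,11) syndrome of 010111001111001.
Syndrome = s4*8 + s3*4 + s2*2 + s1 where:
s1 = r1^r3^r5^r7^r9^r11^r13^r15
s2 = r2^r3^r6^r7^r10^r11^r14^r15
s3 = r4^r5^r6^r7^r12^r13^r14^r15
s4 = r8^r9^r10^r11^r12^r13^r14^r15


s1=0, s2=1, s3=1, s4=1

Syndrome = 14 (error at position 14)


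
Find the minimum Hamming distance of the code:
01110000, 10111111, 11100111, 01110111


Comparing all pairs, minimum distance: 2
Can detect 1 errors, correct 0 errors

2


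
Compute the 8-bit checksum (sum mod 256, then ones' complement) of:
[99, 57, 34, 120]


Sum = 310 mod 256 = 54
Complement = 201

201


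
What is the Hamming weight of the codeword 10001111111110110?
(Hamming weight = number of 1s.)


Counting 1s in 10001111111110110

12


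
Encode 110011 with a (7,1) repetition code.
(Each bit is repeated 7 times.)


Each bit -> 7 copies

111111111111110000000000000011111111111111


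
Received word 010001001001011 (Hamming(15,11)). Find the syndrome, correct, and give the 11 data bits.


Syndrome = 0: no error detected

Data: 00101001011 (no errors)


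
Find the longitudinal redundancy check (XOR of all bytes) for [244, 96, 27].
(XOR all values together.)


XOR chain: 244 ^ 96 ^ 27 = 143

143


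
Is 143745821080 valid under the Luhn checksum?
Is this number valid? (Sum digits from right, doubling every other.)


Luhn sum = 50
50 mod 10 = 0

Valid (Luhn sum mod 10 = 0)


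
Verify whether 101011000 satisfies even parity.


Number of 1s: 4

Yes, parity is correct (4 ones)


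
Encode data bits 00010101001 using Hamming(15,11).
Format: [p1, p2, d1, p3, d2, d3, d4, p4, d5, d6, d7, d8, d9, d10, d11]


Parity bits: p1=0, p2=1, p3=1, p4=1

010100110101001


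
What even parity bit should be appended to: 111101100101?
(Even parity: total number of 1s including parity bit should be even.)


Number of 1s in data: 8
Parity bit: 0

0


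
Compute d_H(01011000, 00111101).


XOR: 01100101
Count of 1s: 4

4


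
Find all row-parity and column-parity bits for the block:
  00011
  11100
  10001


Row parities: 010
Column parities: 01110

Row P: 010, Col P: 01110, Corner: 1


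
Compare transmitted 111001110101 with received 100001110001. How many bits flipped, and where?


XOR: 011000000100

3 error(s) at position(s): 1, 2, 9


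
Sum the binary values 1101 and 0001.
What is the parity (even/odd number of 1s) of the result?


1101 = 13
0001 = 1
Sum = 14 = 1110
1s count = 3

odd parity (3 ones in 1110)


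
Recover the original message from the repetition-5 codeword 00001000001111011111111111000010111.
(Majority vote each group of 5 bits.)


Groups: 00001, 00000, 11110, 11111, 11111, 10000, 10111
Majority votes: 0011101

0011101


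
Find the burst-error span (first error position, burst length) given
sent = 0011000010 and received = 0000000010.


XOR: 0011000000

Burst at position 2, length 2


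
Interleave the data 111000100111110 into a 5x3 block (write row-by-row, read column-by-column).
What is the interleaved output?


Matrix:
  111
  000
  100
  111
  110
Read columns: 101111001110010

101111001110010


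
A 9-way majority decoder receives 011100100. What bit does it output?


Ones: 4 out of 9
Threshold: 5

0 (4/9 voted 1)


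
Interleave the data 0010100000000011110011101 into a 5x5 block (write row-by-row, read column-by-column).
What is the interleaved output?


Matrix:
  00101
  00000
  00001
  11100
  11101
Read columns: 0001100011100110000010101

0001100011100110000010101


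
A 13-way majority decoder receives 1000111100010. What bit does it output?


Ones: 6 out of 13
Threshold: 7

0 (6/13 voted 1)


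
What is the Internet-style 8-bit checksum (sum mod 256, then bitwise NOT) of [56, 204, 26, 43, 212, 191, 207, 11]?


Sum = 950 mod 256 = 182
Complement = 73

73


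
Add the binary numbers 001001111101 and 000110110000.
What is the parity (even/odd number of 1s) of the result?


001001111101 = 637
000110110000 = 432
Sum = 1069 = 10000101101
1s count = 5

odd parity (5 ones in 10000101101)


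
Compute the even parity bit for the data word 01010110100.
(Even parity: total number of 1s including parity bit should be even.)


Number of 1s in data: 5
Parity bit: 1

1


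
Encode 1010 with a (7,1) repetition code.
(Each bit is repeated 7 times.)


Each bit -> 7 copies

1111111000000011111110000000


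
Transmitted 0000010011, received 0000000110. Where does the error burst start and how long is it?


XOR: 0000010101

Burst at position 5, length 5


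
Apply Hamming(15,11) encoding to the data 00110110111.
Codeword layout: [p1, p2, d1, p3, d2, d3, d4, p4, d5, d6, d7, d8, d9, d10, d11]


Parity bits: p1=0, p2=0, p3=1, p4=1

000101110110111


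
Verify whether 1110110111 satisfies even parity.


Number of 1s: 8

Yes, parity is correct (8 ones)


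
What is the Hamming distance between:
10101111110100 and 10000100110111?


XOR: 00101011000011
Count of 1s: 6

6


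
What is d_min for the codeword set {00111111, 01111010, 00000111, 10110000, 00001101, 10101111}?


Comparing all pairs, minimum distance: 2
Can detect 1 errors, correct 0 errors

2


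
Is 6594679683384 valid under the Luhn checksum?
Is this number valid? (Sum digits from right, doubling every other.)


Luhn sum = 75
75 mod 10 = 5

Invalid (Luhn sum mod 10 = 5)


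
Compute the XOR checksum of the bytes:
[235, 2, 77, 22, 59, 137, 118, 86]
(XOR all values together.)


XOR chain: 235 ^ 2 ^ 77 ^ 22 ^ 59 ^ 137 ^ 118 ^ 86 = 32

32


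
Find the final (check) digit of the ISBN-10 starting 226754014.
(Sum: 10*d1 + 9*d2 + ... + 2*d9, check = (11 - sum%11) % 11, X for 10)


Weighted sum: 196
196 mod 11 = 9

Check digit: 2


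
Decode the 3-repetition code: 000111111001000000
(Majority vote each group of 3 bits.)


Groups: 000, 111, 111, 001, 000, 000
Majority votes: 011000

011000


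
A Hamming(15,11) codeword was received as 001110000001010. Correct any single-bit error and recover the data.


Syndrome = 0: no error detected

Data: 11000001010 (no errors)


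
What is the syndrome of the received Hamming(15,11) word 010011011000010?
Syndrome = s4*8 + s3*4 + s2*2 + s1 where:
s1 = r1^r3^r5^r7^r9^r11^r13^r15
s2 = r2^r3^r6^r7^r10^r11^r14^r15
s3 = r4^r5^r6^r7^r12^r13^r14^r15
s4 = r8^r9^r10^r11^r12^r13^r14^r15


s1=0, s2=1, s3=1, s4=1

Syndrome = 14 (error at position 14)


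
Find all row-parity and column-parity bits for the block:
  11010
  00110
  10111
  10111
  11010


Row parities: 10001
Column parities: 00110

Row P: 10001, Col P: 00110, Corner: 0


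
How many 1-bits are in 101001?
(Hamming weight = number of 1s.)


Counting 1s in 101001

3


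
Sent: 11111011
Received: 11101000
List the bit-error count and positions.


XOR: 00010011

3 error(s) at position(s): 3, 6, 7


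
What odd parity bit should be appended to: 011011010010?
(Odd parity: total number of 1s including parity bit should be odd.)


Number of 1s in data: 6
Parity bit: 1

1


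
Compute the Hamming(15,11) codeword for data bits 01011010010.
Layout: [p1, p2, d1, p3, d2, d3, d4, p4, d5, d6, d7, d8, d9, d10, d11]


Parity bits: p1=0, p2=1, p3=1, p4=1

010110111010010


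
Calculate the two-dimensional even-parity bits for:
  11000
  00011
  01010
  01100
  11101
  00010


Row parities: 000001
Column parities: 00010

Row P: 000001, Col P: 00010, Corner: 1


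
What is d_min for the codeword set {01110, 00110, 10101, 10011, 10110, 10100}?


Comparing all pairs, minimum distance: 1
Can detect 0 errors, correct 0 errors

1


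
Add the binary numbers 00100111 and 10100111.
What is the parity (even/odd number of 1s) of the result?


00100111 = 39
10100111 = 167
Sum = 206 = 11001110
1s count = 5

odd parity (5 ones in 11001110)


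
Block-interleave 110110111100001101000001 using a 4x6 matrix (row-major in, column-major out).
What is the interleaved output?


Matrix:
  110110
  111100
  001101
  000001
Read columns: 110011000110111010000011

110011000110111010000011


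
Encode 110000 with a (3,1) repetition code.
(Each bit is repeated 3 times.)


Each bit -> 3 copies

111111000000000000


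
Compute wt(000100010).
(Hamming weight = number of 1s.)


Counting 1s in 000100010

2


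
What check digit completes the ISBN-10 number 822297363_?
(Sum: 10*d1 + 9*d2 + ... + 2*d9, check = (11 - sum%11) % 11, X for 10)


Weighted sum: 253
253 mod 11 = 0

Check digit: 0


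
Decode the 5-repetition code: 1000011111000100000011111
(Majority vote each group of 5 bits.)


Groups: 10000, 11111, 00010, 00000, 11111
Majority votes: 01001

01001


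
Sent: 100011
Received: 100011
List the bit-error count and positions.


XOR: 000000

0 errors (received matches sent)


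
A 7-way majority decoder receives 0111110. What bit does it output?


Ones: 5 out of 7
Threshold: 4

1 (5/7 voted 1)


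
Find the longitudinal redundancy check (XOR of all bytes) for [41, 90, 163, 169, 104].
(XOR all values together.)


XOR chain: 41 ^ 90 ^ 163 ^ 169 ^ 104 = 17

17


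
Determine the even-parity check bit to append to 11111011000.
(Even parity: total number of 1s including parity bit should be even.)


Number of 1s in data: 7
Parity bit: 1

1


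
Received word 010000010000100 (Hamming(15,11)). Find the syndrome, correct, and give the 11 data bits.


Syndrome = 7: error at position 7

Data: 00010000100 (corrected bit 7)


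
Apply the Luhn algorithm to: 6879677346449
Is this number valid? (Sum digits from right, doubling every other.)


Luhn sum = 81
81 mod 10 = 1

Invalid (Luhn sum mod 10 = 1)


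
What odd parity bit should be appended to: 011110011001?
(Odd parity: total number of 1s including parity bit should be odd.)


Number of 1s in data: 7
Parity bit: 0

0


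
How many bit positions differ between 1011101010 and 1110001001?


XOR: 0101100011
Count of 1s: 5

5


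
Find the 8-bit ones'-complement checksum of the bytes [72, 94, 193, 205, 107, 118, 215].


Sum = 1004 mod 256 = 236
Complement = 19

19


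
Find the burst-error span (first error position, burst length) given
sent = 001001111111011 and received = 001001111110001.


XOR: 000000000001010

Burst at position 11, length 3


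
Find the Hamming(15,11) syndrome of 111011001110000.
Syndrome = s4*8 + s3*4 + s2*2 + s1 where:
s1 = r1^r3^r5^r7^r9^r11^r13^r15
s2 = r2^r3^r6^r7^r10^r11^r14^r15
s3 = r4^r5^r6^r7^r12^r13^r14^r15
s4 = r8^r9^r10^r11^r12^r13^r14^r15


s1=1, s2=1, s3=0, s4=1

Syndrome = 11 (error at position 11)


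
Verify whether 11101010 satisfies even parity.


Number of 1s: 5

No, parity error (5 ones)


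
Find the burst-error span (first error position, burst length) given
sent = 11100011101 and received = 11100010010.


XOR: 00000001111

Burst at position 7, length 4


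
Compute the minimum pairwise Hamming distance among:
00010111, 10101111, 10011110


Comparing all pairs, minimum distance: 3
Can detect 2 errors, correct 1 errors

3


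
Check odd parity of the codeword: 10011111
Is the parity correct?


Number of 1s: 6

No, parity error (6 ones)


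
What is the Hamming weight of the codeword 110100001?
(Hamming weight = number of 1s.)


Counting 1s in 110100001

4


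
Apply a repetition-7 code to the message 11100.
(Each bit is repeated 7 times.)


Each bit -> 7 copies

11111111111111111111100000000000000


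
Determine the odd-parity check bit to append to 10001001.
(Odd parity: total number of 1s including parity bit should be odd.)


Number of 1s in data: 3
Parity bit: 0

0


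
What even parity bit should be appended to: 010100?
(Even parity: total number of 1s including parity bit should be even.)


Number of 1s in data: 2
Parity bit: 0

0


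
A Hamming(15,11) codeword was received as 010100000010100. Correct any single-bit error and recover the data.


Syndrome = 0: no error detected

Data: 00000010100 (no errors)


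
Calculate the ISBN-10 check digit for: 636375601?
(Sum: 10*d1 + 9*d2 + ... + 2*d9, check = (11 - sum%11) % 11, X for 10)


Weighted sum: 249
249 mod 11 = 7

Check digit: 4


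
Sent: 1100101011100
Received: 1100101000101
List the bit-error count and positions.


XOR: 0000000011001

3 error(s) at position(s): 8, 9, 12


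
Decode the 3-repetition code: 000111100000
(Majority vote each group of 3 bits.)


Groups: 000, 111, 100, 000
Majority votes: 0100

0100


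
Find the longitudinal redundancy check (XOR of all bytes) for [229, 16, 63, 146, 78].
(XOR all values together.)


XOR chain: 229 ^ 16 ^ 63 ^ 146 ^ 78 = 22

22


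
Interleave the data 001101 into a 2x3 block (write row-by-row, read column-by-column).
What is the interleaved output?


Matrix:
  001
  101
Read columns: 010011

010011


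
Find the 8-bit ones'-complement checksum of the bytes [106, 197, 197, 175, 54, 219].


Sum = 948 mod 256 = 180
Complement = 75

75


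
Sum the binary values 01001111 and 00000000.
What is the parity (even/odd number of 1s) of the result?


01001111 = 79
00000000 = 0
Sum = 79 = 1001111
1s count = 5

odd parity (5 ones in 1001111)


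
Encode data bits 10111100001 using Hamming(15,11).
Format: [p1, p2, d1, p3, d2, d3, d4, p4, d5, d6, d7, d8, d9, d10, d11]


Parity bits: p1=0, p2=1, p3=1, p4=1

011101111100001


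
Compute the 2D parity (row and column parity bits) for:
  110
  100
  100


Row parities: 011
Column parities: 110

Row P: 011, Col P: 110, Corner: 0


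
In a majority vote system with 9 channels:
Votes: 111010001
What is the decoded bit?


Ones: 5 out of 9
Threshold: 5

1 (5/9 voted 1)


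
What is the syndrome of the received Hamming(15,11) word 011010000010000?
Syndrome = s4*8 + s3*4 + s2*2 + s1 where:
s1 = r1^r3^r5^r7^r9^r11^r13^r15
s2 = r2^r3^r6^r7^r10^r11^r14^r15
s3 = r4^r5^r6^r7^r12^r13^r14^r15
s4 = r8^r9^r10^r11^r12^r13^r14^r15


s1=1, s2=1, s3=1, s4=1

Syndrome = 15 (error at position 15)


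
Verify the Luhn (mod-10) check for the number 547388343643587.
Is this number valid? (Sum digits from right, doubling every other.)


Luhn sum = 87
87 mod 10 = 7

Invalid (Luhn sum mod 10 = 7)


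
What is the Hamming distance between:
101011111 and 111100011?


XOR: 010111100
Count of 1s: 5

5


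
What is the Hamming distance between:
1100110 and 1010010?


XOR: 0110100
Count of 1s: 3

3


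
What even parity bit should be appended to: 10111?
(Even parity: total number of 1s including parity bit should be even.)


Number of 1s in data: 4
Parity bit: 0

0


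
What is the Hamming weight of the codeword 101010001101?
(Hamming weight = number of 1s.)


Counting 1s in 101010001101

6


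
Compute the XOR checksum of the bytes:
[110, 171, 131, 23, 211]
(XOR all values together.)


XOR chain: 110 ^ 171 ^ 131 ^ 23 ^ 211 = 130

130


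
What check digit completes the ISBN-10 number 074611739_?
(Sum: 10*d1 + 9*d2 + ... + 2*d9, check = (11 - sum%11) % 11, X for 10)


Weighted sum: 203
203 mod 11 = 5

Check digit: 6


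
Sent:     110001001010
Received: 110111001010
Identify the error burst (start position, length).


XOR: 000110000000

Burst at position 3, length 2


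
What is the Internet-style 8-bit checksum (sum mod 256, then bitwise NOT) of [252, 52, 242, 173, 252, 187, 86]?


Sum = 1244 mod 256 = 220
Complement = 35

35


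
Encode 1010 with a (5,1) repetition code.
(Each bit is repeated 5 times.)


Each bit -> 5 copies

11111000001111100000


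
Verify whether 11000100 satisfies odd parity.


Number of 1s: 3

Yes, parity is correct (3 ones)


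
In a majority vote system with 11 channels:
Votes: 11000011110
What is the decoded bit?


Ones: 6 out of 11
Threshold: 6

1 (6/11 voted 1)


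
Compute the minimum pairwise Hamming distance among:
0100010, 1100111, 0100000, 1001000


Comparing all pairs, minimum distance: 1
Can detect 0 errors, correct 0 errors

1


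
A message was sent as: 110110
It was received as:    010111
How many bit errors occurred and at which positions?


XOR: 100001

2 error(s) at position(s): 0, 5


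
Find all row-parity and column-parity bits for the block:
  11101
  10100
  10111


Row parities: 000
Column parities: 11110

Row P: 000, Col P: 11110, Corner: 0


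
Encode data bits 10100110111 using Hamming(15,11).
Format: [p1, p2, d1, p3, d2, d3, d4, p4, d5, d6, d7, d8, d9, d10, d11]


Parity bits: p1=0, p2=0, p3=0, p4=1

001001010110111


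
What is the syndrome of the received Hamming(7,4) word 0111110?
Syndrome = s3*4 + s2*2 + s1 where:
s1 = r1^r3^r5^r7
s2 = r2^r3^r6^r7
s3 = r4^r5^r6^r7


s1=0, s2=1, s3=1

Syndrome = 6 (error at position 6)


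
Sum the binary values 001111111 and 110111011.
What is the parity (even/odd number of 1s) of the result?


001111111 = 127
110111011 = 443
Sum = 570 = 1000111010
1s count = 5

odd parity (5 ones in 1000111010)


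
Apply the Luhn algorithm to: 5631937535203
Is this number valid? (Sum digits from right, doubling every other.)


Luhn sum = 45
45 mod 10 = 5

Invalid (Luhn sum mod 10 = 5)


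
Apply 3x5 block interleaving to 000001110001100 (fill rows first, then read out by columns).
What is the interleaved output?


Matrix:
  00000
  11100
  01100
Read columns: 010011011000000

010011011000000


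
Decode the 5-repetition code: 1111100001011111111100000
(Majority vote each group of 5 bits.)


Groups: 11111, 00001, 01111, 11111, 00000
Majority votes: 10110

10110


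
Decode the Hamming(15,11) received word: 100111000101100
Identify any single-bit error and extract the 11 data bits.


Syndrome = 13: error at position 13

Data: 01100101000 (corrected bit 13)


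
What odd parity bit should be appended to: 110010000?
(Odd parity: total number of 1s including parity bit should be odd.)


Number of 1s in data: 3
Parity bit: 0

0


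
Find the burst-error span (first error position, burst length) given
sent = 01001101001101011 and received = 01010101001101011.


XOR: 00011000000000000

Burst at position 3, length 2


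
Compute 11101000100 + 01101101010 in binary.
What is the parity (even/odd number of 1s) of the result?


11101000100 = 1860
01101101010 = 874
Sum = 2734 = 101010101110
1s count = 7

odd parity (7 ones in 101010101110)


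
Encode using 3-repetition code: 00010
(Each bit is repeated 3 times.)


Each bit -> 3 copies

000000000111000


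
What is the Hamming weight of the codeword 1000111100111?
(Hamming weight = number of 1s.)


Counting 1s in 1000111100111

8


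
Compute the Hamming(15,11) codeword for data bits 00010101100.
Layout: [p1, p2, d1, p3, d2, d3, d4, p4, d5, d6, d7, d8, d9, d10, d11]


Parity bits: p1=0, p2=0, p3=1, p4=1

000100110101100


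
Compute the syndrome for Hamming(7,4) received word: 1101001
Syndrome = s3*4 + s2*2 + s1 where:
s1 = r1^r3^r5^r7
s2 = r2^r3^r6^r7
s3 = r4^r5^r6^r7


s1=0, s2=0, s3=0

Syndrome = 0 (no error)


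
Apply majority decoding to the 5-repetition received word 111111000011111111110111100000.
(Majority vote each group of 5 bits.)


Groups: 11111, 10000, 11111, 11111, 01111, 00000
Majority votes: 101110

101110


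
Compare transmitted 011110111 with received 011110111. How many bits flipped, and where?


XOR: 000000000

0 errors (received matches sent)


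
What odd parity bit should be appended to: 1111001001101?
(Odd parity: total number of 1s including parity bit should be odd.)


Number of 1s in data: 8
Parity bit: 1

1


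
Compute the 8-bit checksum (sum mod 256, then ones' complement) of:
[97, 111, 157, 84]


Sum = 449 mod 256 = 193
Complement = 62

62


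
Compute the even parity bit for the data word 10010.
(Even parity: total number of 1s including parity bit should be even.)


Number of 1s in data: 2
Parity bit: 0

0


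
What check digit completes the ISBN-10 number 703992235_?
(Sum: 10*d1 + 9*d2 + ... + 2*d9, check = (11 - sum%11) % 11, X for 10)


Weighted sum: 248
248 mod 11 = 6

Check digit: 5


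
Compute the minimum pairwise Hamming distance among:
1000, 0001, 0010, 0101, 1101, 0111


Comparing all pairs, minimum distance: 1
Can detect 0 errors, correct 0 errors

1


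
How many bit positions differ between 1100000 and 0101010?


XOR: 1001010
Count of 1s: 3

3


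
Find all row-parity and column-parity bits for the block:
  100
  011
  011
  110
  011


Row parities: 10000
Column parities: 001

Row P: 10000, Col P: 001, Corner: 1


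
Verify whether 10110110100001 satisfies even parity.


Number of 1s: 7

No, parity error (7 ones)


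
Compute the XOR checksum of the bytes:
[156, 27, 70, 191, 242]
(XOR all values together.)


XOR chain: 156 ^ 27 ^ 70 ^ 191 ^ 242 = 140

140


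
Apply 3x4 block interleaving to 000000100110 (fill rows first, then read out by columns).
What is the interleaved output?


Matrix:
  0000
  0010
  0110
Read columns: 000001011000

000001011000


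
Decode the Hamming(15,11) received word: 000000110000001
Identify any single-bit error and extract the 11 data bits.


Syndrome = 0: no error detected

Data: 00010000001 (no errors)


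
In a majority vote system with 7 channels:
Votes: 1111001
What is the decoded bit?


Ones: 5 out of 7
Threshold: 4

1 (5/7 voted 1)


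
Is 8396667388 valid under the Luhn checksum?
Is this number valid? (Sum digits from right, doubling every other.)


Luhn sum = 57
57 mod 10 = 7

Invalid (Luhn sum mod 10 = 7)


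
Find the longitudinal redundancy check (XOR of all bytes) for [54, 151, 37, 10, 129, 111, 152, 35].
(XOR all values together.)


XOR chain: 54 ^ 151 ^ 37 ^ 10 ^ 129 ^ 111 ^ 152 ^ 35 = 219

219
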